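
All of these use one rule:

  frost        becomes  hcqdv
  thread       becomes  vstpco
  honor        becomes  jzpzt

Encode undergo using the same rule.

wyfptrq

A repeating key of period 2 is used — shifts +2, +11 over and over.
Applying it to undergo: u+2=w, n+11=y, d+2=f, e+11=p, r+2=t, g+11=r, o+2=q.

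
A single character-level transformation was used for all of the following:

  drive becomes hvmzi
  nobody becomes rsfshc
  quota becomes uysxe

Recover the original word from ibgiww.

excess

Compare letters: d→h is +4, r→v is +4, i→m is +4 — a constant shift. Every letter moves 4 places later in the alphabet, wrapping around z→a.
Reversing it on ibgiww: i−4=e, b−4=x, g−4=c, i−4=e, w−4=s, w−4=s.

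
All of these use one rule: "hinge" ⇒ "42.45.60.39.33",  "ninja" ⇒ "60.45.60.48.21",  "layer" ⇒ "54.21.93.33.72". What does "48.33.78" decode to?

h(#8)→42 and i(#9)→45: differences scale by 3, so n = 3·pos + 18. Each letter becomes 3×(its alphabet position, a=1..z=26) + 18.
Decoding 48.33.78: 48→(48−18)÷3=10=j, 33→(33−18)÷3=5=e, 78→(78−18)÷3=20=t.

jet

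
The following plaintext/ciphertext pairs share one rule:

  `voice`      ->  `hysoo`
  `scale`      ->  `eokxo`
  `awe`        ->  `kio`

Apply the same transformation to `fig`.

Vowels shift forward by 10 and consonants shift forward by 12.
Applying it to fig: f(cons)+12=r, i(vowel)+10=s, g(cons)+12=s.

rss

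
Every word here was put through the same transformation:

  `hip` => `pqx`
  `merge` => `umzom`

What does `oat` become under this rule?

This is a Caesar cipher with shift 8.
On oat: o+8=w, a+8=i, t+8=b.

wib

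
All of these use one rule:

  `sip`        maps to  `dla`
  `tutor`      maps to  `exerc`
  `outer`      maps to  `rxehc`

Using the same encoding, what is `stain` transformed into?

dedly

Vowels shift forward by 3 and consonants shift forward by 11.
On stain: s(cons)+11=d, t(cons)+11=e, a(vowel)+3=d, i(vowel)+3=l, n(cons)+11=y.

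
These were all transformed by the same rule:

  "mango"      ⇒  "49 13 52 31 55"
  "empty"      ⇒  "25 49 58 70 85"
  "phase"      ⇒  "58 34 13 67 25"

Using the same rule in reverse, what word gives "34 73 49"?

Each letter becomes 3×(its alphabet position, a=1..z=26) + 10.
Decoding 34 73 49: 34→(34−10)÷3=8=h, 73→(73−10)÷3=21=u, 49→(49−10)÷3=13=m.

hum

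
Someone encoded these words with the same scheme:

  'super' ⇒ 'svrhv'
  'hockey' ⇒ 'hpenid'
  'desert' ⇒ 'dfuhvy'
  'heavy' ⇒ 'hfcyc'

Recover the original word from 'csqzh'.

crowd

The shift increases by 1 at each position, starting from +0: 0, 1, 2, ….
Reversing it on csqzh: c−0=c, s−1=r, q−2=o, z−3=w, h−4=d.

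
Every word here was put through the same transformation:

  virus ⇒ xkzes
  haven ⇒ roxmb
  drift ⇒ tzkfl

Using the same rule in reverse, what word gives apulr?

cloth

v(21)→x(23) and i(8)→k(10) fit y≡19x+14 (mod 26); the inverse of 19 mod 26 is 11. Treating letters as 0–25, the rule is x ↦ 19x + 14 (mod 26).
Reversing it on apulr: a(0)→11·(0−14)≡2=c; p(15)→11·(15−14)≡11=l; u(20)→11·(20−14)≡14=o; l(11)→11·(11−14)≡19=t; r(17)→11·(17−14)≡7=h (all mod 26).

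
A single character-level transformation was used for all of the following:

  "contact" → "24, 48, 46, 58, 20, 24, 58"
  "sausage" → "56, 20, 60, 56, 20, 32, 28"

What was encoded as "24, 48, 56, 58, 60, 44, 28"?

costume

c(#3)→24 and o(#15)→48: differences scale by 2, so n = 2·pos + 18. With a=1..z=26, the number is 2·pos + 18.
Undoing it on 24, 48, 56, 58, 60, 44, 28: 24→(24−18)÷2=3=c, 48→(48−18)÷2=15=o, 56→(56−18)÷2=19=s, 58→(58−18)÷2=20=t, 60→(60−18)÷2=21=u, 44→(44−18)÷2=13=m, 28→(28−18)÷2=5=e.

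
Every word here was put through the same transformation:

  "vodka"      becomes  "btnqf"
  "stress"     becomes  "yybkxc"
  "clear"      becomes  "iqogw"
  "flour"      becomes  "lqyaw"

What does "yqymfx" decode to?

Shifts by position in vodka: pos 0: v→b (+6), pos 1: o→t (+5), pos 2: d→n (+10), pos 3: k→q (+6), pos 4: a→f (+5) — repeating every 3. It's a Vigenère-style cipher with numeric key [6,5,10]: position i shifts by key[i mod 3].
Reversing it on yqymfx: y−6=s, q−5=l, y−10=o, m−6=g, f−5=a, x−10=n.

slogan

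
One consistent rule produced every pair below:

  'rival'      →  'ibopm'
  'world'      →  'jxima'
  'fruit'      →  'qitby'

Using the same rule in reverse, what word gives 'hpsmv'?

maple

Treating letters as 0–25, the rule is x ↦ 21x + 15 (mod 26).
Undoing it on hpsmv: h(7)→5·(7−15)≡12=m; p(15)→5·(15−15)≡0=a; s(18)→5·(18−15)≡15=p; m(12)→5·(12−15)≡11=l; v(21)→5·(21−15)≡4=e (all mod 26).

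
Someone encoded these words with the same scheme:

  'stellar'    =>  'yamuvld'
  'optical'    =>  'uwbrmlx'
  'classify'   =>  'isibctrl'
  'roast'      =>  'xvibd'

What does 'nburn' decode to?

In stellar: s→y is +6, t→a is +7, e→m is +8, l→u is +9 — the shift increases by 1 each position. Letter i (0-indexed) is shifted by i+6, so successive shifts are 6, 7, 8, ….
Reversing it on nburn: n−6=h, b−7=u, u−8=m, r−9=i, n−10=d.

humid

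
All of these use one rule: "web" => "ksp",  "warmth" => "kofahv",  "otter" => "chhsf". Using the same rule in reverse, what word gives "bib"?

Compare letters: w→k is +14, e→s is +14, b→p is +14 — a constant shift. It's a constant shift of +14 (ROT14).
Reversing it on bib: b−14=n, i−14=u, b−14=n.

nun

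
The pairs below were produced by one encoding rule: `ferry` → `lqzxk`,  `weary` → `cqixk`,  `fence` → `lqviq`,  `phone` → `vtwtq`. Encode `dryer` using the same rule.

jdgkd

Shifts by position in ferry: pos 0: f→l (+6), pos 1: e→q (+12), pos 2: r→z (+8), pos 3: r→x (+6), pos 4: y→k (+12) — repeating every 3. It's a Vigenère-style cipher with numeric key [6,12,8]: position i shifts by key[i mod 3].
On dryer: d+6=j, r+12=d, y+8=g, e+6=k, r+12=d.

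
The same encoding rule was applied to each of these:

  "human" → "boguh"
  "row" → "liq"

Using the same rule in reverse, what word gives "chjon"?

Compare letters: h→b is +20, u→o is +20, m→g is +20 — a constant shift. Each letter is shifted forward by 20 in the alphabet (a Caesar shift of +20).
Undoing it on chjon: c−20=i, h−20=n, j−20=p, o−20=u, n−20=t.

input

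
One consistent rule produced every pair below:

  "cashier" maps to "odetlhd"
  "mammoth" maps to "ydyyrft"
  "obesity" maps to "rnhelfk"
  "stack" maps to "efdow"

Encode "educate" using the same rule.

The rule splits by letter class: vowels +3, consonants +12.
Applying it to educate: e(vowel)+3=h, d(cons)+12=p, u(vowel)+3=x, c(cons)+12=o, a(vowel)+3=d, t(cons)+12=f, e(vowel)+3=h.

hpxodfh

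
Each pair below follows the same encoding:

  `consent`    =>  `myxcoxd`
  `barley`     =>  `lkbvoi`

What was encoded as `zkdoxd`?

patent

Compare letters: c→m is +10, o→y is +10, n→x is +10 — a constant shift. Each letter is shifted forward by 10 in the alphabet (a Caesar shift of +10).
Undoing it on zkdoxd: z−10=p, k−10=a, d−10=t, o−10=e, x−10=n, d−10=t.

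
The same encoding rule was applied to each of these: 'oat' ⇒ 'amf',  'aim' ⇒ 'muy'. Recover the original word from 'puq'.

die

It's a constant shift of +12 (ROT12).
Decoding puq: p−12=d, u−12=i, q−12=e.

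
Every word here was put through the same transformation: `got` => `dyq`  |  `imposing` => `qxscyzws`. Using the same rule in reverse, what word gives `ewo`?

The output letters match the input read backwards, each shifted +10: got reversed is tog. The word is reversed, then every letter is shifted forward by 10.
Decoding ewo: shift back: e−10=u, w−10=m, o−10=e → ume; then reverse → emu.

emu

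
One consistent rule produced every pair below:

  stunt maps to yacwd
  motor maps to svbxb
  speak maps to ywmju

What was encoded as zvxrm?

topic

In stunt: s→y is +6, t→a is +7, u→c is +8, n→w is +9 — the shift increases by 1 each position. Each letter shifts forward by (position + 6), i.e. 6, 7, 8, … — the shift grows by one for each successive letter.
Reversing it on zvxrm: z−6=t, v−7=o, x−8=p, r−9=i, m−10=c.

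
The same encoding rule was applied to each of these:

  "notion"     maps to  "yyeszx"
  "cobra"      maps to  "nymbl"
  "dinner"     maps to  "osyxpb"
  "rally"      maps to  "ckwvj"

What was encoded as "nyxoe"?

Shifts by position in notion: pos 0: n→y (+11), pos 1: o→y (+10), pos 2: t→e (+11), pos 3: i→s (+10) — repeating every 2. The shifts repeat in a cycle of length 2: positions 0,1,… shift by +11, +10, then the pattern repeats.
Decoding nyxoe: n−11=c, y−10=o, x−11=m, o−10=e, e−11=t.

comet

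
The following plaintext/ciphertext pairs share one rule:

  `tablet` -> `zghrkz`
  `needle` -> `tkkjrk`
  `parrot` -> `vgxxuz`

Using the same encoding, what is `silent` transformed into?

It's a constant shift of +6 (ROT6).
For silent: s+6=y, i+6=o, l+6=r, e+6=k, n+6=t, t+6=z.

yorktz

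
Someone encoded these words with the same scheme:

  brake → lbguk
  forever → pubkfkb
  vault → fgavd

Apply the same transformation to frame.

The shift depends on letter class: consonant b→l is +10, but vowel a→g is +6. Two shifts are in play — +6 for a/e/i/o/u, +10 for every other letter.
On frame: f(cons)+10=p, r(cons)+10=b, a(vowel)+6=g, m(cons)+10=w, e(vowel)+6=k.

pbgwk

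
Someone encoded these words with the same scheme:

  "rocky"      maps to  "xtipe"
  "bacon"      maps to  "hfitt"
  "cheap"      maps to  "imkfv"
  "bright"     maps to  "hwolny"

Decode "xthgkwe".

robbery

Shifts by position in rocky: pos 0: r→x (+6), pos 1: o→t (+5), pos 2: c→i (+6), pos 3: k→p (+5) — repeating every 2. The shifts repeat in a cycle of length 2: positions 0,1,… shift by +6, +5, then the pattern repeats.
Reversing it on xthgkwe: x−6=r, t−5=o, h−6=b, g−5=b, k−6=e, w−5=r, e−6=y.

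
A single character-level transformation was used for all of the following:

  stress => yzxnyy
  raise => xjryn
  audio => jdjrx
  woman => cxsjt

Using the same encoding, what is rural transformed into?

xdxjr

Vowels shift forward by 9 and consonants shift forward by 6.
For rural: r(cons)+6=x, u(vowel)+9=d, r(cons)+6=x, a(vowel)+9=j, l(cons)+6=r.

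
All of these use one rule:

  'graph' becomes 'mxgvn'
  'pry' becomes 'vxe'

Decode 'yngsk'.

shame

This is a Caesar cipher with shift 6.
Decoding yngsk: y−6=s, n−6=h, g−6=a, s−6=m, k−6=e.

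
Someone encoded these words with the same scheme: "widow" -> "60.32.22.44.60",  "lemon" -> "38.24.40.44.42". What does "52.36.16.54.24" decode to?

Each letter becomes 2×(its alphabet position, a=1..z=26) + 14.
Reversing it on 52.36.16.54.24: 52→(52−14)÷2=19=s, 36→(36−14)÷2=11=k, 16→(16−14)÷2=1=a, 54→(54−14)÷2=20=t, 24→(24−14)÷2=5=e.

skate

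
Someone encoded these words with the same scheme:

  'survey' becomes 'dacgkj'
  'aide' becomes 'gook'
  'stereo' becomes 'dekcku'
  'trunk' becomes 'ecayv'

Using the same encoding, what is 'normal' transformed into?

yucxgw

The rule splits by letter class: vowels +6, consonants +11.
For normal: n(cons)+11=y, o(vowel)+6=u, r(cons)+11=c, m(cons)+11=x, a(vowel)+6=g, l(cons)+11=w.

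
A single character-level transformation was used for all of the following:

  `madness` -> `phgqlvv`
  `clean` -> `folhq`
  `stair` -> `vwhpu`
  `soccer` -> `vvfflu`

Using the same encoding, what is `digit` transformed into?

gpjpw

The shift depends on letter class: consonant m→p is +3, but vowel a→h is +7. Two shifts are in play — +7 for a/e/i/o/u, +3 for every other letter.
For digit: d(cons)+3=g, i(vowel)+7=p, g(cons)+3=j, i(vowel)+7=p, t(cons)+3=w.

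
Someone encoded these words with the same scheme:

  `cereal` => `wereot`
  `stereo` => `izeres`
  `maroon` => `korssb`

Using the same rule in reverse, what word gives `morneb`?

c(2)→w(22) and e(4)→e(4) fit y≡17x+14 (mod 26); the inverse of 17 mod 26 is 23. Each letter's alphabet position (a=0..z=25) is mapped through 17·x+14 mod 26 — an affine cipher.
Reversing it on morneb: m(12)→23·(12−14)≡6=g; o(14)→23·(14−14)≡0=a; r(17)→23·(17−14)≡17=r; n(13)→23·(13−14)≡3=d; e(4)→23·(4−14)≡4=e; b(1)→23·(1−14)≡13=n (all mod 26).

garden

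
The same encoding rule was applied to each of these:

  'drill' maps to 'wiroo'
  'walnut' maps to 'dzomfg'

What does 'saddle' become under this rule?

Letters are reflected about the middle of the alphabet (position → 25−position): Atbash.
For saddle: s↔h, a↔z, d↔w, d↔w, l↔o, e↔v.

hzwwov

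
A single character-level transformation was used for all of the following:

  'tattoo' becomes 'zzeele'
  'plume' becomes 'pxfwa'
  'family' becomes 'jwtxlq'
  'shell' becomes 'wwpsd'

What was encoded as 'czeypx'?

mentor

Read the word backwards and shift each letter +11.
Reversing it on czeypx: shift back: c−11=r, z−11=o, e−11=t, y−11=n, p−11=e, x−11=m → rotnem; then reverse → mentor.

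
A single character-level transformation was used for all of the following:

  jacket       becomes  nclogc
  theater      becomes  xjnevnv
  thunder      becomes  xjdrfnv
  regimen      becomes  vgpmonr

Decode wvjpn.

Shifts by position in jacket: pos 0: j→n (+4), pos 1: a→c (+2), pos 2: c→l (+9), pos 3: k→o (+4), pos 4: e→g (+2), pos 5: t→c (+9) — repeating every 3. A repeating key of period 3 is used — shifts +4, +2, +9 over and over.
Reversing it on wvjpn: w−4=s, v−2=t, j−9=a, p−4=l, n−2=l.

stall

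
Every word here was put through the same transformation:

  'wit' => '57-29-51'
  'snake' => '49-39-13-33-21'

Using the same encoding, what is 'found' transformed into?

w(#23)→57 and i(#9)→29: differences scale by 2, so n = 2·pos + 11. With a=1..z=26, the number is 2·pos + 11.
For found: f=6→23, o=15→41, u=21→53, n=14→39, d=4→19.

23-41-53-39-19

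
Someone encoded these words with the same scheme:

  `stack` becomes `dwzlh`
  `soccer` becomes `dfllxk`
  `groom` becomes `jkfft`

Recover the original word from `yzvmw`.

paint

s(18)→d(3) and t(19)→w(22) fit y≡19x+25 (mod 26); the inverse of 19 mod 26 is 11. Each letter's alphabet position (a=0..z=25) is mapped through 19·x+25 mod 26 — an affine cipher.
Undoing it on yzvmw: y(24)→11·(24−25)≡15=p; z(25)→11·(25−25)≡0=a; v(21)→11·(21−25)≡8=i; m(12)→11·(12−25)≡13=n; w(22)→11·(22−25)≡19=t (all mod 26).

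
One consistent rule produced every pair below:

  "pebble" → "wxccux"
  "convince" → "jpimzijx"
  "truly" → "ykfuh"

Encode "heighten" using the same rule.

sxzlsyxi

p(15)→w(22) and e(4)→x(23) fit y≡7x+21 (mod 26); the inverse of 7 mod 26 is 15. This is an affine cipher: with a=0,…,z=25, each position x becomes (7x+21) mod 26.
For heighten: h(7)→7·7+21≡18=s; e(4)→7·4+21≡23=x; i(8)→7·8+21≡25=z; g(6)→7·6+21≡11=l; h(7)→7·7+21≡18=s; t(19)→7·19+21≡24=y; e(4)→7·4+21≡23=x; n(13)→7·13+21≡8=i (all mod 26).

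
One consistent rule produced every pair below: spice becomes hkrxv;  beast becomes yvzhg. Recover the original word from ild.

Each pair mirrors across the alphabet (s↔h, p↔k, i↔r): positions sum to 25. This is the alphabet-reversal cipher (Atbash): a becomes z, b becomes y, etc.
Undoing it on ild: i↔r, l↔o, d↔w.

row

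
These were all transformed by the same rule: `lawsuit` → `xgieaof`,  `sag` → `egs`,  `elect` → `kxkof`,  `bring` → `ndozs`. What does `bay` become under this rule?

ngk

The shift depends on letter class: consonant l→x is +12, but vowel a→g is +6. The rule splits by letter class: vowels +6, consonants +12.
Applying it to bay: b(cons)+12=n, a(vowel)+6=g, y(cons)+12=k.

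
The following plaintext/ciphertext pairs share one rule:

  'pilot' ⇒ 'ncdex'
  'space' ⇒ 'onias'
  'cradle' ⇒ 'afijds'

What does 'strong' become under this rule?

p(15)→n(13) and i(8)→c(2) fit y≡9x+8 (mod 26); the inverse of 9 mod 26 is 3. Treating letters as 0–25, the rule is x ↦ 9x + 8 (mod 26).
For strong: s(18)→9·18+8≡14=o; t(19)→9·19+8≡23=x; r(17)→9·17+8≡5=f; o(14)→9·14+8≡4=e; n(13)→9·13+8≡21=v; g(6)→9·6+8≡10=k (all mod 26).

oxfevk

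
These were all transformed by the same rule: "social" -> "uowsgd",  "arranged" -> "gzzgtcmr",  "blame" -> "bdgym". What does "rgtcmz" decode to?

This is an affine cipher: with a=0,…,z=25, each position x becomes (21x+6) mod 26.
Decoding rgtcmz: r(17)→5·(17−6)≡3=d; g(6)→5·(6−6)≡0=a; t(19)→5·(19−6)≡13=n; c(2)→5·(2−6)≡6=g; m(12)→5·(12−6)≡4=e; z(25)→5·(25−6)≡17=r (all mod 26).

danger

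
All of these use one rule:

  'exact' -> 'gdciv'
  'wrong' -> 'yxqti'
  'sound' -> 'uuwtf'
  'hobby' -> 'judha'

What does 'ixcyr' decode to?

grasp

Shifts by position in exact: pos 0: e→g (+2), pos 1: x→d (+6), pos 2: a→c (+2), pos 3: c→i (+6) — repeating every 2. A repeating key of period 2 is used — shifts +2, +6 over and over.
Reversing it on ixcyr: i−2=g, x−6=r, c−2=a, y−6=s, r−2=p.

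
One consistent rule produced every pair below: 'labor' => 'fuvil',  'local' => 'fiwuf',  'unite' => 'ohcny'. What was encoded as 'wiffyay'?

college

Compare letters: l→f is +20, a→u is +20, b→v is +20 — a constant shift. This is a Caesar cipher with shift 20.
Undoing it on wiffyay: w−20=c, i−20=o, f−20=l, f−20=l, y−20=e, a−20=g, y−20=e.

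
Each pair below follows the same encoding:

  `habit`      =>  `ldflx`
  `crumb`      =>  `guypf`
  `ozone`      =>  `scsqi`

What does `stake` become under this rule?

Shifts by position in habit: pos 0: h→l (+4), pos 1: a→d (+3), pos 2: b→f (+4), pos 3: i→l (+3) — repeating every 2. A repeating key of period 2 is used — shifts +4, +3 over and over.
For stake: s+4=w, t+3=w, a+4=e, k+3=n, e+4=i.

wweni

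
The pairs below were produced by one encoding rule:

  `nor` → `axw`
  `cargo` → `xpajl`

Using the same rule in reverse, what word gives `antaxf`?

worker

The output letters match the input read backwards, each shifted +9: nor reversed is ron. Two steps: reverse the string, then apply a Caesar shift of +9.
Decoding antaxf: shift back: a−9=r, n−9=e, t−9=k, a−9=r, x−9=o, f−9=w → rekrow; then reverse → worker.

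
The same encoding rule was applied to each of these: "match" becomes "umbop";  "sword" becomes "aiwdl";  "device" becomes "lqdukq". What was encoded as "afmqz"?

steer

The shifts repeat in a cycle of length 2: positions 0,1,… shift by +8, +12, then the pattern repeats.
Reversing it on afmqz: a−8=s, f−12=t, m−8=e, q−12=e, z−8=r.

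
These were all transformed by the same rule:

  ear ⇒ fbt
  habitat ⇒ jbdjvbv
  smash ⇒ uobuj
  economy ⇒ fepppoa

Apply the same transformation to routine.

Two shifts are in play — +1 for a/e/i/o/u, +2 for every other letter.
Applying it to routine: r(cons)+2=t, o(vowel)+1=p, u(vowel)+1=v, t(cons)+2=v, i(vowel)+1=j, n(cons)+2=p, e(vowel)+1=f.

tpvvjpf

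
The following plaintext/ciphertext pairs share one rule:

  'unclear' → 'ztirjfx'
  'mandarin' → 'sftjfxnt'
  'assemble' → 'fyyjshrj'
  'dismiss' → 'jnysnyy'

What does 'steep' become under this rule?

yzjjv

The shift depends on letter class: consonant n→t is +6, but vowel u→z is +5. Two shifts are in play — +5 for a/e/i/o/u, +6 for every other letter.
For steep: s(cons)+6=y, t(cons)+6=z, e(vowel)+5=j, e(vowel)+5=j, p(cons)+6=v.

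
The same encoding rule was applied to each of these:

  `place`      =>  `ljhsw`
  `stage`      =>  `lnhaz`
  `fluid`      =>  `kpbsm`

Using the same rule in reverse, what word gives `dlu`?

The output letters match the input read backwards, each shifted +7: place reversed is ecalp. Two steps: reverse the string, then apply a Caesar shift of +7.
Decoding dlu: shift back: d−7=w, l−7=e, u−7=n → wen; then reverse → new.

new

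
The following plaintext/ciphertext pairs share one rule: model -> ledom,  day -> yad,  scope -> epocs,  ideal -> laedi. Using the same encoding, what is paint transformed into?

The output letters match the input read backwards: model reversed is ledom. It's just the letters in reverse order.
Applying it to paint: reverse → tniap.

tniap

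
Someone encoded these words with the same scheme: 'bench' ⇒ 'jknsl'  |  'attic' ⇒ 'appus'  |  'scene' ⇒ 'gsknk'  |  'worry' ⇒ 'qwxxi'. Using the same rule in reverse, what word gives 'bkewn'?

b(1)→j(9) and e(4)→k(10) fit y≡9x+0 (mod 26); the inverse of 9 mod 26 is 3. Treating letters as 0–25, the rule is x ↦ 9x + 0 (mod 26).
Reversing it on bkewn: b(1)→3·(1−0)≡3=d; k(10)→3·(10−0)≡4=e; e(4)→3·(4−0)≡12=m; w(22)→3·(22−0)≡14=o; n(13)→3·(13−0)≡13=n (all mod 26).

demon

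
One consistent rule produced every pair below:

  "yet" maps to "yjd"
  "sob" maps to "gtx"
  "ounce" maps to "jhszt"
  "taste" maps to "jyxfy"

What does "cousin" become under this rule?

The output letters match the input read backwards, each shifted +5: yet reversed is tey. Two steps: reverse the string, then apply a Caesar shift of +5.
Applying it to cousin: reverse → nisuoc; then shift: n+5=s, i+5=n, s+5=x, u+5=z, o+5=t, c+5=h.

snxzth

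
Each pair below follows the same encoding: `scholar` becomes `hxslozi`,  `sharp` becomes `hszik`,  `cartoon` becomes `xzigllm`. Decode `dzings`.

This is the alphabet-reversal cipher (Atbash): a becomes z, b becomes y, etc.
Decoding dzings: d↔w, z↔a, i↔r, n↔m, g↔t, s↔h.

warmth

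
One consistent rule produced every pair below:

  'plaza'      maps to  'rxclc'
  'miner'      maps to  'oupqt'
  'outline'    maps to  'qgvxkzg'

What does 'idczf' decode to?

It's a Vigenère-style cipher with numeric key [2,12]: position i shifts by key[i mod 2].
Decoding idczf: i−2=g, d−12=r, c−2=a, z−12=n, f−2=d.

grand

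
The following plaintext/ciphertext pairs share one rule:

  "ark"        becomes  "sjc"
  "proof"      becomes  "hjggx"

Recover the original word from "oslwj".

water

This is a Caesar cipher with shift 18.
Reversing it on oslwj: o−18=w, s−18=a, l−18=t, w−18=e, j−18=r.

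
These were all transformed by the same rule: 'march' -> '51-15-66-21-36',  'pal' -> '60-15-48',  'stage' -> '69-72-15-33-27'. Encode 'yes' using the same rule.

87-27-69

m(#13)→51 and a(#1)→15: differences scale by 3, so n = 3·pos + 12. The formula is n = 3×(alphabet index, a=1) + 12.
For yes: y=25→87, e=5→27, s=19→69.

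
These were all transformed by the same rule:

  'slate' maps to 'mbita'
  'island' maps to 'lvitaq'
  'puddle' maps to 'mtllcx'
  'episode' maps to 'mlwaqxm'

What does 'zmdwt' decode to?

The output letters match the input read backwards, each shifted +8: slate reversed is etals. Two steps: reverse the string, then apply a Caesar shift of +8.
Decoding zmdwt: shift back: z−8=r, m−8=e, d−8=v, w−8=o, t−8=l → revol; then reverse → lover.

lover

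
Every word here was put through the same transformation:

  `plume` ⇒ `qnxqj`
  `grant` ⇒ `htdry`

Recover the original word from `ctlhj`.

In plume: p→q is +1, l→n is +2, u→x is +3, m→q is +4 — the shift increases by 1 each position. Letter i (0-indexed) is shifted by i+1, so successive shifts are 1, 2, 3, ….
Decoding ctlhj: c−1=b, t−2=r, l−3=i, h−4=d, j−5=e.

bride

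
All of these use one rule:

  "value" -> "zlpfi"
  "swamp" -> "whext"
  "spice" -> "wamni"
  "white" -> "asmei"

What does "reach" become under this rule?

Shifts by position in value: pos 0: v→z (+4), pos 1: a→l (+11), pos 2: l→p (+4), pos 3: u→f (+11) — repeating every 2. A repeating key of period 2 is used — shifts +4, +11 over and over.
For reach: r+4=v, e+11=p, a+4=e, c+11=n, h+4=l.

vpenl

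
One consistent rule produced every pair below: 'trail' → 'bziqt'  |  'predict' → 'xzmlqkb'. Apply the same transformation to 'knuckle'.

svckstm

Compare letters: t→b is +8, r→z is +8, a→i is +8 — a constant shift. Every letter moves 8 places later in the alphabet, wrapping around z→a.
For knuckle: k+8=s, n+8=v, u+8=c, c+8=k, k+8=s, l+8=t, e+8=m.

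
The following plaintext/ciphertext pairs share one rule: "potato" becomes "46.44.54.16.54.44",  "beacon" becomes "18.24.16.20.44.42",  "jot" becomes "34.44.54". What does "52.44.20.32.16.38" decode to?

social

p(#16)→46 and o(#15)→44: differences scale by 2, so n = 2·pos + 14. Each letter becomes 2×(its alphabet position, a=1..z=26) + 14.
Reversing it on 52.44.20.32.16.38: 52→(52−14)÷2=19=s, 44→(44−14)÷2=15=o, 20→(20−14)÷2=3=c, 32→(32−14)÷2=9=i, 16→(16−14)÷2=1=a, 38→(38−14)÷2=12=l.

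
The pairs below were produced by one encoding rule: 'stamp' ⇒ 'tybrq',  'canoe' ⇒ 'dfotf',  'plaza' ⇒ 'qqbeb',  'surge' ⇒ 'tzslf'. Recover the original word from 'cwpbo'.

brown

The shifts repeat in a cycle of length 2: positions 0,1,… shift by +1, +5, then the pattern repeats.
Reversing it on cwpbo: c−1=b, w−5=r, p−1=o, b−5=w, o−1=n.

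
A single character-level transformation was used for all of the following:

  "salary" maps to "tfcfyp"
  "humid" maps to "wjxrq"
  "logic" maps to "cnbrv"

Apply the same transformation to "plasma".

s(18)→t(19) and a(0)→f(5) fit y≡21x+5 (mod 26); the inverse of 21 mod 26 is 5. Each letter's alphabet position (a=0..z=25) is mapped through 21·x+5 mod 26 — an affine cipher.
Applying it to plasma: p(15)→21·15+5≡8=i; l(11)→21·11+5≡2=c; a(0)→21·0+5≡5=f; s(18)→21·18+5≡19=t; m(12)→21·12+5≡23=x; a(0)→21·0+5≡5=f (all mod 26).

icftxf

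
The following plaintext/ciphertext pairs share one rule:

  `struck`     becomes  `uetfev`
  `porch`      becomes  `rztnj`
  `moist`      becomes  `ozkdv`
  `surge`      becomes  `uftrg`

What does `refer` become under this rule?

Shifts by position in struck: pos 0: s→u (+2), pos 1: t→e (+11), pos 2: r→t (+2), pos 3: u→f (+11) — repeating every 2. It's a Vigenère-style cipher with numeric key [2,11]: position i shifts by key[i mod 2].
Applying it to refer: r+2=t, e+11=p, f+2=h, e+11=p, r+2=t.

tphpt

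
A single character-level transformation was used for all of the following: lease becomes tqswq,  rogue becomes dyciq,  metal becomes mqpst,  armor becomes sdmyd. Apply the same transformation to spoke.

l(11)→t(19) and e(4)→q(16) fit y≡19x+18 (mod 26); the inverse of 19 mod 26 is 11. This is an affine cipher: with a=0,…,z=25, each position x becomes (19x+18) mod 26.
On spoke: s(18)→19·18+18≡22=w; p(15)→19·15+18≡17=r; o(14)→19·14+18≡24=y; k(10)→19·10+18≡0=a; e(4)→19·4+18≡16=q (all mod 26).

wryaq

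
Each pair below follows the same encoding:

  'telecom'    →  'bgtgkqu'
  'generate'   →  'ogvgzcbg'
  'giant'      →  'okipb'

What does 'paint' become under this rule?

Shifts by position in telecom: pos 0: t→b (+8), pos 1: e→g (+2), pos 2: l→t (+8), pos 3: e→g (+2) — repeating every 2. A repeating key of period 2 is used — shifts +8, +2 over and over.
Applying it to paint: p+8=x, a+2=c, i+8=q, n+2=p, t+8=b.

xcqpb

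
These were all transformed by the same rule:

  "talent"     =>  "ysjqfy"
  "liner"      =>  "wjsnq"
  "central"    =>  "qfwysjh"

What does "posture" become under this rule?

The output letters match the input read backwards, each shifted +5: talent reversed is tnelat. Read the word backwards and shift each letter +5.
Applying it to posture: reverse → erutsop; then shift: e+5=j, r+5=w, u+5=z, t+5=y, s+5=x, o+5=t, p+5=u.

jwzyxtu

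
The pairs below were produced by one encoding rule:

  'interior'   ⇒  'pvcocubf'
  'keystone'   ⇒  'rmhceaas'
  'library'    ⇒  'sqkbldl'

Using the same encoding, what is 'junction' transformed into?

qcwmeubb

In interior: i→p is +7, n→v is +8, t→c is +9, e→o is +10 — the shift increases by 1 each position. Letter i (0-indexed) is shifted by i+7, so successive shifts are 7, 8, 9, ….
For junction: j+7=q, u+8=c, n+9=w, c+10=m, t+11=e, i+12=u, o+13=b, n+14=b.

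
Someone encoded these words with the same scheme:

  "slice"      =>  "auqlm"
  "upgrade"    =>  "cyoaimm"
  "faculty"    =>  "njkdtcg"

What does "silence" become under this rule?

artnvlm

Shifts by position in slice: pos 0: s→a (+8), pos 1: l→u (+9), pos 2: i→q (+8), pos 3: c→l (+9) — repeating every 2. A repeating key of period 2 is used — shifts +8, +9 over and over.
For silence: s+8=a, i+9=r, l+8=t, e+9=n, n+8=v, c+9=l, e+8=m.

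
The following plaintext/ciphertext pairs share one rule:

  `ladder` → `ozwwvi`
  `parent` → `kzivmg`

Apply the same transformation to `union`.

fmrlm

Letters are reflected about the middle of the alphabet (position → 25−position): Atbash.
Applying it to union: u↔f, n↔m, i↔r, o↔l, n↔m.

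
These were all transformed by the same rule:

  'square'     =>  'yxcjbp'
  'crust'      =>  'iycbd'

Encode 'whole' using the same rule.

cowuo

In square: s→y is +6, q→x is +7, u→c is +8, a→j is +9 — the shift increases by 1 each position. Letter i (0-indexed) is shifted by i+6, so successive shifts are 6, 7, 8, ….
On whole: w+6=c, h+7=o, o+8=w, l+9=u, e+10=o.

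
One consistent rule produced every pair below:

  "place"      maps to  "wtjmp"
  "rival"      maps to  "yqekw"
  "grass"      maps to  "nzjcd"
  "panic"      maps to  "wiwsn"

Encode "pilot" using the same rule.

wquye

In place: p→w is +7, l→t is +8, a→j is +9, c→m is +10 — the shift increases by 1 each position. The shift increases by 1 at each position, starting from +7: 7, 8, 9, ….
For pilot: p+7=w, i+8=q, l+9=u, o+10=y, t+11=e.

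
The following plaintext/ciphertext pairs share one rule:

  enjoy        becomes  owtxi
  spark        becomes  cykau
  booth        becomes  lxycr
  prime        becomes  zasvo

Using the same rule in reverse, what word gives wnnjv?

medal

The shifts repeat in a cycle of length 2: positions 0,1,… shift by +10, +9, then the pattern repeats.
Undoing it on wnnjv: w−10=m, n−9=e, n−10=d, j−9=a, v−10=l.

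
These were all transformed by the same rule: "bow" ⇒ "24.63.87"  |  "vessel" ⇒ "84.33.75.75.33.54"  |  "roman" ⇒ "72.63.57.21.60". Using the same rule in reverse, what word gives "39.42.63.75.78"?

ghost

b(#2)→24 and o(#15)→63: differences scale by 3, so n = 3·pos + 18. With a=1..z=26, the number is 3·pos + 18.
Reversing it on 39.42.63.75.78: 39→(39−18)÷3=7=g, 42→(42−18)÷3=8=h, 63→(63−18)÷3=15=o, 75→(75−18)÷3=19=s, 78→(78−18)÷3=20=t.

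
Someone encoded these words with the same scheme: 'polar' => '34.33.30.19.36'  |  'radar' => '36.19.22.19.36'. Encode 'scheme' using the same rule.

p is letter #16 and maps to 34: an offset of 18. Letters become their 1-based position plus 18 (so a→19, b→20, …).
Applying it to scheme: s=19→37, c=3→21, h=8→26, e=5→23, m=13→31, e=5→23.

37.21.26.23.31.23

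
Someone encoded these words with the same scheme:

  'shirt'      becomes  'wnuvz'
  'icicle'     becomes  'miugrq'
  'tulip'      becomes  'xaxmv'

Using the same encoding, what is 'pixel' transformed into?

tojir

The shifts repeat in a cycle of length 3: positions 0,1,… shift by +4, +6, +12, then the pattern repeats.
On pixel: p+4=t, i+6=o, x+12=j, e+4=i, l+6=r.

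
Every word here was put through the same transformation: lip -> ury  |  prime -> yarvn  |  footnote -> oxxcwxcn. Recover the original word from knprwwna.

This is a Caesar cipher with shift 9.
Decoding knprwwna: k−9=b, n−9=e, p−9=g, r−9=i, w−9=n, w−9=n, n−9=e, a−9=r.

beginner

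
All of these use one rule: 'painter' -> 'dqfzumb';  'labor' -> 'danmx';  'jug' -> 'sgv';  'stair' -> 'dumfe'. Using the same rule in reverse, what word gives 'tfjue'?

sixth

Two steps: reverse the string, then apply a Caesar shift of +12.
Undoing it on tfjue: shift back: t−12=h, f−12=t, j−12=x, u−12=i, e−12=s → htxis; then reverse → sixth.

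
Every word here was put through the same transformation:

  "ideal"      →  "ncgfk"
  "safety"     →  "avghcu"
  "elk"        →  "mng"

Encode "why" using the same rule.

ajy

Read the word backwards and shift each letter +2.
On why: reverse → yhw; then shift: y+2=a, h+2=j, w+2=y.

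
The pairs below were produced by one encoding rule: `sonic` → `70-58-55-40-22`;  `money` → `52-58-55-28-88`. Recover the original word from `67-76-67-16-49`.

rural

s(#19)→70 and o(#15)→58: differences scale by 3, so n = 3·pos + 13. With a=1..z=26, the number is 3·pos + 13.
Decoding 67-76-67-16-49: 67→(67−13)÷3=18=r, 76→(76−13)÷3=21=u, 67→(67−13)÷3=18=r, 16→(16−13)÷3=1=a, 49→(49−13)÷3=12=l.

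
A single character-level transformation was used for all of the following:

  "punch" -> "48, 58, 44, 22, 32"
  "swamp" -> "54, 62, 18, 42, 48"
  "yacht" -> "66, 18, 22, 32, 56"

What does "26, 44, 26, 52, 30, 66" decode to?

energy

p(#16)→48 and u(#21)→58: differences scale by 2, so n = 2·pos + 16. With a=1..z=26, the number is 2·pos + 16.
Undoing it on 26, 44, 26, 52, 30, 66: 26→(26−16)÷2=5=e, 44→(44−16)÷2=14=n, 26→(26−16)÷2=5=e, 52→(52−16)÷2=18=r, 30→(30−16)÷2=7=g, 66→(66−16)÷2=25=y.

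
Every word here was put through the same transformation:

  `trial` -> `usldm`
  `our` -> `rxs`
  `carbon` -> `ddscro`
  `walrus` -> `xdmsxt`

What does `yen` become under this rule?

The shift depends on letter class: consonant t→u is +1, but vowel i→l is +3. The rule splits by letter class: vowels +3, consonants +1.
For yen: y(cons)+1=z, e(vowel)+3=h, n(cons)+1=o.

zho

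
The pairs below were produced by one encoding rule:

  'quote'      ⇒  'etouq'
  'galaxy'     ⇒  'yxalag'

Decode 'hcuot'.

touch

The output letters match the input read backwards: quote reversed is etouq. It's just the letters in reverse order.
Undoing it on hcuot: then reverse → touch.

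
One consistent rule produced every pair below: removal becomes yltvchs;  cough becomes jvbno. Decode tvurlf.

Compare letters: r→y is +7, e→l is +7, m→t is +7 — a constant shift. Each letter is shifted forward by 7 in the alphabet (a Caesar shift of +7).
Reversing it on tvurlf: t−7=m, v−7=o, u−7=n, r−7=k, l−7=e, f−7=y.

monkey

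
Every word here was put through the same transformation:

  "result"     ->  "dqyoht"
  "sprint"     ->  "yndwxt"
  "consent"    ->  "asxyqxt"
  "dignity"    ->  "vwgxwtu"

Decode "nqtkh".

petal

r(17)→d(3) and e(4)→q(16) fit y≡21x+10 (mod 26); the inverse of 21 mod 26 is 5. This is an affine cipher: with a=0,…,z=25, each position x becomes (21x+10) mod 26.
Reversing it on nqtkh: n(13)→5·(13−10)≡15=p; q(16)→5·(16−10)≡4=e; t(19)→5·(19−10)≡19=t; k(10)→5·(10−10)≡0=a; h(7)→5·(7−10)≡11=l (all mod 26).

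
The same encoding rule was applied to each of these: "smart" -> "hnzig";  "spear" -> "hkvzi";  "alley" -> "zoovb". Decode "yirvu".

Each pair mirrors across the alphabet (s↔h, m↔n, a↔z): positions sum to 25. Each letter is replaced by its mirror in the alphabet: a↔z, b↔y, c↔x, and so on (the Atbash cipher).
Decoding yirvu: y↔b, i↔r, r↔i, v↔e, u↔f.

brief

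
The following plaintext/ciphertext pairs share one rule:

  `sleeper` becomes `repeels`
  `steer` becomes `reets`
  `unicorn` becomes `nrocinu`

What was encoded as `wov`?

The output letters match the input read backwards: sleeper reversed is repeels. It's just the letters in reverse order.
Decoding wov: then reverse → vow.

vow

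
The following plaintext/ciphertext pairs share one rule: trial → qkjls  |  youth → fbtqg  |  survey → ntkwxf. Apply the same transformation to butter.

t(19)→q(16) and r(17)→k(10) fit y≡3x+11 (mod 26); the inverse of 3 mod 26 is 9. Treating letters as 0–25, the rule is x ↦ 3x + 11 (mod 26).
On butter: b(1)→3·1+11≡14=o; u(20)→3·20+11≡19=t; t(19)→3·19+11≡16=q; t(19)→3·19+11≡16=q; e(4)→3·4+11≡23=x; r(17)→3·17+11≡10=k (all mod 26).

otqqxk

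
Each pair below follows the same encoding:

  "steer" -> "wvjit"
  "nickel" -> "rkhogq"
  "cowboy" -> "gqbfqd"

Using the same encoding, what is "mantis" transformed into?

Shifts by position in steer: pos 0: s→w (+4), pos 1: t→v (+2), pos 2: e→j (+5), pos 3: e→i (+4), pos 4: r→t (+2) — repeating every 3. It's a Vigenère-style cipher with numeric key [4,2,5]: position i shifts by key[i mod 3].
On mantis: m+4=q, a+2=c, n+5=s, t+4=x, i+2=k, s+5=x.

qcsxkx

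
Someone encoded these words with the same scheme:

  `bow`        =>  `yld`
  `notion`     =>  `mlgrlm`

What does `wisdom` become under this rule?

drhwln

Letters are reflected about the middle of the alphabet (position → 25−position): Atbash.
Applying it to wisdom: w↔d, i↔r, s↔h, d↔w, o↔l, m↔n.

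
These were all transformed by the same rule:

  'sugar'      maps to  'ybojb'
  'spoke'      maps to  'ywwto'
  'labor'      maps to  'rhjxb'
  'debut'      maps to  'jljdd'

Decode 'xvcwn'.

round

Each letter shifts forward by (position + 6), i.e. 6, 7, 8, … — the shift grows by one for each successive letter.
Decoding xvcwn: x−6=r, v−7=o, c−8=u, w−9=n, n−10=d.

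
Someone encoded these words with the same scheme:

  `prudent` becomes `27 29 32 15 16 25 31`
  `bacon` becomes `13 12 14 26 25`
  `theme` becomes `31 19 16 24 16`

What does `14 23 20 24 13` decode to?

climb

p is letter #16 and maps to 27: an offset of 11. The number is (letter's place in the alphabet, a=1) + 11.
Decoding 14 23 20 24 13: 14→(14−11)÷1=3=c, 23→(23−11)÷1=12=l, 20→(20−11)÷1=9=i, 24→(24−11)÷1=13=m, 13→(13−11)÷1=2=b.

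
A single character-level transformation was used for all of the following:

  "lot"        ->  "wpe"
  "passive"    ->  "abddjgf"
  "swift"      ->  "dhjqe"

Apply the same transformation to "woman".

hpxby

Two shifts are in play — +1 for a/e/i/o/u, +11 for every other letter.
Applying it to woman: w(cons)+11=h, o(vowel)+1=p, m(cons)+11=x, a(vowel)+1=b, n(cons)+11=y.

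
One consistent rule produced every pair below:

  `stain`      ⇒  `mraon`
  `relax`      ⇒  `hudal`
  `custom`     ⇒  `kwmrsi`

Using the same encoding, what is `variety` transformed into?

s(18)→m(12) and t(19)→r(17) fit y≡5x+0 (mod 26); the inverse of 5 mod 26 is 21. This is an affine cipher: with a=0,…,z=25, each position x becomes (5x+0) mod 26.
For variety: v(21)→5·21+0≡1=b; a(0)→5·0+0≡0=a; r(17)→5·17+0≡7=h; i(8)→5·8+0≡14=o; e(4)→5·4+0≡20=u; t(19)→5·19+0≡17=r; y(24)→5·24+0≡16=q (all mod 26).

bahourq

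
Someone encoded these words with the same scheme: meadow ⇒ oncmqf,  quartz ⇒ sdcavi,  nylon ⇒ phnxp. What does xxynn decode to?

vowel

Shifts by position in meadow: pos 0: m→o (+2), pos 1: e→n (+9), pos 2: a→c (+2), pos 3: d→m (+9) — repeating every 2. The shifts repeat in a cycle of length 2: positions 0,1,… shift by +2, +9, then the pattern repeats.
Decoding xxynn: x−2=v, x−9=o, y−2=w, n−9=e, n−2=l.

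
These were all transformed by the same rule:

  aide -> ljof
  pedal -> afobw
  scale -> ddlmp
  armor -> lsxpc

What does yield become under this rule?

A repeating key of period 2 is used — shifts +11, +1 over and over.
On yield: y+11=j, i+1=j, e+11=p, l+1=m, d+11=o.

jjpmo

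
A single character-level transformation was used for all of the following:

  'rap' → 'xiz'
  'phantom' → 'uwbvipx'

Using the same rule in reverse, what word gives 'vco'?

gun

The output letters match the input read backwards, each shifted +8: rap reversed is par. Read the word backwards and shift each letter +8.
Decoding vco: shift back: v−8=n, c−8=u, o−8=g → nug; then reverse → gun.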